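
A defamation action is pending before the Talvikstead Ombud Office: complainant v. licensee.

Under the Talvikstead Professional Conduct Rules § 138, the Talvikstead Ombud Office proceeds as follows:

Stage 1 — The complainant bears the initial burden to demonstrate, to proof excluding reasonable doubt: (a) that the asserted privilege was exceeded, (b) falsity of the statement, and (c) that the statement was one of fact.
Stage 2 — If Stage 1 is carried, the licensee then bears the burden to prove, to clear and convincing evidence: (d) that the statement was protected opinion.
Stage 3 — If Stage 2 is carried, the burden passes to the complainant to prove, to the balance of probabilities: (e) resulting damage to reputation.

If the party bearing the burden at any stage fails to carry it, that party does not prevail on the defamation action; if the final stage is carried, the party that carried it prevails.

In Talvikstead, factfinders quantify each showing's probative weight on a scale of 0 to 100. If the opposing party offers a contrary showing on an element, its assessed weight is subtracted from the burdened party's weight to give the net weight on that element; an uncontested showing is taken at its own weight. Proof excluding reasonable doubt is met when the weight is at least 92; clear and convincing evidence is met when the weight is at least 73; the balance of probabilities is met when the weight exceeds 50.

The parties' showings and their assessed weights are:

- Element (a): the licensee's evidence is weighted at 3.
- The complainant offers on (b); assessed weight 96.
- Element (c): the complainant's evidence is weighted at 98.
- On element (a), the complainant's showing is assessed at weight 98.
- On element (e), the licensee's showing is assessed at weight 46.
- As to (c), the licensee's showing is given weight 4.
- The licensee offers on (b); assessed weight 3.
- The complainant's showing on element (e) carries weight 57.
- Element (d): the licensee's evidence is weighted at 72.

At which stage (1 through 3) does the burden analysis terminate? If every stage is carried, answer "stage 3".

Stage 1 (complainant, proof excluding reasonable doubt, weight is at least 92): (a) net 98−3=95 ≥ 92 — meets; (b) net 96−3=93 ≥ 92 — meets; (c) net 98−4=94 ≥ 92 — meets.
  Stage 1 carried; the burden shifts to the licensee.
Stage 2 (licensee, clear and convincing evidence, weight is at least 73): (d) 72 < 73 — fails.
  Stage 2 not carried; the licensee fails its burden.
The analysis ends at Stage 2; the complainant prevails.

stage 2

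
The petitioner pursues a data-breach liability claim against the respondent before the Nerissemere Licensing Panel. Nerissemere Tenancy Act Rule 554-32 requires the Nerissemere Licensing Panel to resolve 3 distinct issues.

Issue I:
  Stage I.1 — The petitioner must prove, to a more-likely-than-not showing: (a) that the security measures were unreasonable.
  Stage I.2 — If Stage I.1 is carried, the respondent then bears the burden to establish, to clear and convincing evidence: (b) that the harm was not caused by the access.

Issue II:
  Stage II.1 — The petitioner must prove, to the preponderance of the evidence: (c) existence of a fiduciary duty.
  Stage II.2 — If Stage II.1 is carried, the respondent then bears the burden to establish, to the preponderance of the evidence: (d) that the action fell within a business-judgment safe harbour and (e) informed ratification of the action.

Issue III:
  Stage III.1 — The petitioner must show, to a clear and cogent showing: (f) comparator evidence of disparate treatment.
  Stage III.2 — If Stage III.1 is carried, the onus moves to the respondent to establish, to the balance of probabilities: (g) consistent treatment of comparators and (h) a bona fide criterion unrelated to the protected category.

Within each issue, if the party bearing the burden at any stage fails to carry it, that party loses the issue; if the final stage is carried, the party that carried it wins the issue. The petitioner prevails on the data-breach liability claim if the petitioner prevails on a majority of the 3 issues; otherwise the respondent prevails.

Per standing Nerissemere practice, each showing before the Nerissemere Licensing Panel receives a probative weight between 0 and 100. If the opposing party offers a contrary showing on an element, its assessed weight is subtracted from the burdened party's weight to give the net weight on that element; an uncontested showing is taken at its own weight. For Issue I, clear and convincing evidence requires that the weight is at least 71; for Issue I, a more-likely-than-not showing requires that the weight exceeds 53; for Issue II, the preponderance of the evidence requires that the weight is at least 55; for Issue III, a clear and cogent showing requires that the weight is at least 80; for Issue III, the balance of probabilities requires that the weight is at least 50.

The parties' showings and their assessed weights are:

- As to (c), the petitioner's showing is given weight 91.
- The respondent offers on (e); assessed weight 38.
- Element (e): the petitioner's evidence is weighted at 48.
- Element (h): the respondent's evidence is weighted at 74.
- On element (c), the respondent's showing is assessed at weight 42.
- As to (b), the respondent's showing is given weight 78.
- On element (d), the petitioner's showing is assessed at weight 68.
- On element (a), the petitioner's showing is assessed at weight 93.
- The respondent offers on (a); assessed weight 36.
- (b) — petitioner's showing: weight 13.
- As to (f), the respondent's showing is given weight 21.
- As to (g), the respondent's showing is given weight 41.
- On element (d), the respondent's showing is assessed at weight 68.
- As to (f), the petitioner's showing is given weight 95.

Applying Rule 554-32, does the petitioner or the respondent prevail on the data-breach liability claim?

— Issue I —
At Stage I.1 the petitioner must meet a more-likely-than-not showing (weight exceeds 53): on (a) the weight is 93 less the opposing 36 gives net 57, which does exceed 53, so (a) meets the standard.
  Stage I.1 is satisfied; the onus moves to the respondent.
At Stage I.2 the respondent must meet clear and convincing evidence (weight is at least 71): on (b) the weight is 78 less the opposing 13 gives net 65, which does not reach 71, so (b) does not meet the standard.
  Not every element is met, so the respondent fails to carry Stage I.2.
The petitioner prevails on this issue.
— Issue II —
At Stage II.1 the petitioner must meet the preponderance of the evidence (weight is at least 55): on (c) the weight is 91 less the opposing 42 gives net 49, < 55, so (c) does not meet the standard.
  Stage II.1 not carried; the petitioner fails its burden.
The analysis ends at Stage II.1; the respondent prevails on this issue.
— Issue III —
Stage III.1 (petitioner, a clear and cogent showing, weight is at least 80): (f) net 95−21=74 < 80 — fails.
  Not every element is met, so the petitioner fails to carry Stage III.1.
The analysis ends at Stage III.1; the respondent prevails on this issue.
Per-issue: Issue I → petitioner; Issue II → respondent; Issue III → respondent. The petitioner must prevail on a majority of issues; overall, the respondent prevails.

respondent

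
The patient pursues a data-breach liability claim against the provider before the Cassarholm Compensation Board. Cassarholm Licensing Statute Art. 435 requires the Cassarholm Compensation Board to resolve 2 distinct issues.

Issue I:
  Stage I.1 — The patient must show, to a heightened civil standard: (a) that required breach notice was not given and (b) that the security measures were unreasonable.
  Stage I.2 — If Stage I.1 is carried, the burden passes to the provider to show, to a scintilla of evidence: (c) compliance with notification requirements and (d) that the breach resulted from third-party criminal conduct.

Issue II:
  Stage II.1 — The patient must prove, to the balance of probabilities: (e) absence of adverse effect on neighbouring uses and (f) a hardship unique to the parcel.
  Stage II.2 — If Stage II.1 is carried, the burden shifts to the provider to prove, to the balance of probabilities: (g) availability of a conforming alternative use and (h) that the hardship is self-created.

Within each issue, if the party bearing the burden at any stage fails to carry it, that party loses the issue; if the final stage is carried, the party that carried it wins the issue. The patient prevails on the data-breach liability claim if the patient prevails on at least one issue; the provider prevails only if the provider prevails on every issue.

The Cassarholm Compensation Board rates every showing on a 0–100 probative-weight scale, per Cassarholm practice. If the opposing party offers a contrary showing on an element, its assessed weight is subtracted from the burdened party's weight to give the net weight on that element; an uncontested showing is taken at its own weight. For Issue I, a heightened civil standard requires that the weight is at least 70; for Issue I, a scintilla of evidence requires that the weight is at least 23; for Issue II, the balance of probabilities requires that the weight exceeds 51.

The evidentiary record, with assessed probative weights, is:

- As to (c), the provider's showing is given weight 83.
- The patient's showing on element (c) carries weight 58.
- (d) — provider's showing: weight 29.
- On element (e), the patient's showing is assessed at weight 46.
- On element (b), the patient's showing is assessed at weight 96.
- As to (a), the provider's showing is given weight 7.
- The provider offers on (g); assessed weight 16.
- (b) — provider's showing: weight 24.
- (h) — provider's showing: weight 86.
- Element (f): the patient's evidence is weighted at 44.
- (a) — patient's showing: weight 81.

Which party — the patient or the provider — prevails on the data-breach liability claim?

— Issue I —
Stage I.1 — burden on patient; standard: a heightened civil standard (weight is at least 70).
    (a): 81 − 7 = 74 ≥ 70 [met]
    (b): 96 − 24 = 72 ≥ 70 [met]
  All elements met. The burden passes to the provider.
Stage I.2 — burden on provider; standard: a scintilla of evidence (weight is at least 23).
    (c): 83 − 58 = 25 ≥ 23 [met]
    (d): 29 ≥ 23 [met]
  Stage I.2 carried; the final stage is satisfied.
All stages carried — the provider prevails on this issue.
— Issue II —
At Stage II.1 the patient must meet the balance of probabilities (weight exceeds 51): on (e) the weight is 46, ≤ 51, so (e) does not meet the standard; on (f) the weight is 44, ≤ 51, so (f) does not meet the standard.
  Not every element is met, so the patient fails to carry Stage II.1.
The analysis ends at Stage II.1; the provider prevails on this issue.
Per-issue: Issue I → provider; Issue II → provider. The patient must prevail on at least one issue; overall, the provider prevails.

provider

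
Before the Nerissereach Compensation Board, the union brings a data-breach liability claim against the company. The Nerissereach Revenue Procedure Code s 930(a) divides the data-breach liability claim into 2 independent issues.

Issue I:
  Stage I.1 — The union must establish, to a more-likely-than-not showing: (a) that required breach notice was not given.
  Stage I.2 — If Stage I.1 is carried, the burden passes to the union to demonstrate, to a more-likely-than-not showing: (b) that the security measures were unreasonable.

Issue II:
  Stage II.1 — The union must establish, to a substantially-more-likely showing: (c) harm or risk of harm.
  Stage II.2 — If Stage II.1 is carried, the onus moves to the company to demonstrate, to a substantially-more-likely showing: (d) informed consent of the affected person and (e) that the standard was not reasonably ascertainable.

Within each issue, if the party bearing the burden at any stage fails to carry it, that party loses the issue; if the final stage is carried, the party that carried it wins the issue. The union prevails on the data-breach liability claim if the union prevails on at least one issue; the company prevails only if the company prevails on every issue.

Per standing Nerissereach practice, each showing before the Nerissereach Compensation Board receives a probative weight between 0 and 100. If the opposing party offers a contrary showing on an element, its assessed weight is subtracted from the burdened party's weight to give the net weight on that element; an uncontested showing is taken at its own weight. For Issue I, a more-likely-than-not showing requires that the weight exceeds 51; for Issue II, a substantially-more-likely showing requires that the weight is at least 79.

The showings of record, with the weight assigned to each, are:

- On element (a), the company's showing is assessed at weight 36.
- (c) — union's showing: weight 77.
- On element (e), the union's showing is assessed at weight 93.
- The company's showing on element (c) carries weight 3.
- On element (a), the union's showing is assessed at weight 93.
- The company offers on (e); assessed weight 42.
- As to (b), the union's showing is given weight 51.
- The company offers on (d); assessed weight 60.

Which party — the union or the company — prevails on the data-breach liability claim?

— Issue I —
Stage I.1 (union, a more-likely-than-not showing, weight exceeds 51): (a) net 93−36=57 > 51 — meets.
  Stage I.1 is satisfied; the union continues to bear the burden.
Stage I.2 (union, a more-likely-than-not showing, weight exceeds 51): (b) 51 ≤ 51 — fails.
  Stage I.2 not carried; the union fails its burden.
The company prevails on this issue.
— Issue II —
Stage II.1 (union, a substantially-more-likely showing, weight is at least 79): (c) net 77−3=74 < 79 — fails.
  Not every element is met, so the union fails to carry Stage II.1.
The analysis ends at Stage II.1; the company prevails on this issue.
Per-issue: Issue I → company; Issue II → company. The union must prevail on at least one issue; overall, the company prevails.

company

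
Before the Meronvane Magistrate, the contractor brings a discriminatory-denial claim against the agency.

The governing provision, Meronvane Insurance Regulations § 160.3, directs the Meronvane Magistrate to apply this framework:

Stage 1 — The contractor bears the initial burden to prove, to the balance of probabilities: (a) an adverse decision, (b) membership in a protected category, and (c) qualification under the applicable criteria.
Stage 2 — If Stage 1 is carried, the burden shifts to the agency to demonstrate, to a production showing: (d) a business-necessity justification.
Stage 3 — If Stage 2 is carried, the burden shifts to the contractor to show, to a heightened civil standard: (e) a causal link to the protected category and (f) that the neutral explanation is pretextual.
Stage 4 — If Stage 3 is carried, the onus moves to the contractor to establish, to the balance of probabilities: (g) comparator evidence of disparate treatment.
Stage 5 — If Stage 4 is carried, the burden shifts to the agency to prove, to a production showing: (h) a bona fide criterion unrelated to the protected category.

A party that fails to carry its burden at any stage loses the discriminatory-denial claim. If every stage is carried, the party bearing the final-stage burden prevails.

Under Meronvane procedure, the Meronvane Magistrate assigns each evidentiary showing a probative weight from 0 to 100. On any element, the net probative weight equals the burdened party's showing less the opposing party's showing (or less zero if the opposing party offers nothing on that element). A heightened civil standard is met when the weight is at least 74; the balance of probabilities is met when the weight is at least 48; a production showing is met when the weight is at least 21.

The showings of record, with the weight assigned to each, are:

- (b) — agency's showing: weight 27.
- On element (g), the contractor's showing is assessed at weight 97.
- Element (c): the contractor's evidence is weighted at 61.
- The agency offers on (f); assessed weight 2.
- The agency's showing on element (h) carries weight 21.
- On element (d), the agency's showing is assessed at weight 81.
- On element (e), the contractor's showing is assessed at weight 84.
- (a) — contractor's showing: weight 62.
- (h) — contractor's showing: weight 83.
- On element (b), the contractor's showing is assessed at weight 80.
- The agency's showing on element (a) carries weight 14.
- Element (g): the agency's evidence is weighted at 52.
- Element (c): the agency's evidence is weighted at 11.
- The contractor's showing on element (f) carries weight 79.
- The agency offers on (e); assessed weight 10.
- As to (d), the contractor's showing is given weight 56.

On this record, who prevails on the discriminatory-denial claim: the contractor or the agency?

agency

At Stage 1 the contractor must meet the balance of probabilities (weight is at least 48): on (a) the weight is 62 less the opposing 14 gives net 48, ≥ 48, so (a) meets the standard; on (b) the weight is 80 less the opposing 27 gives net 53, ≥ 48, so (b) meets the standard; on (c) the weight is 61 less the opposing 11 gives net 50, ≥ 48, so (c) meets the standard.
  The contractor carries Stage 1; the agency now bears the burden.
At Stage 2 the agency must meet a production showing (weight is at least 21): on (d) the weight is 81 less the opposing 56 gives net 25, ≥ 21, so (d) meets the standard.
  Stage 2 carried; the burden shifts to the contractor.
At Stage 3 the contractor must meet a heightened civil standard (weight is at least 74): on (e) the weight is 84 less the opposing 10 gives net 74, which does reach 74, so (e) meets the standard; on (f) the weight is 79 less the opposing 2 gives net 77, which does reach 74, so (f) meets the standard.
  All elements met. The contractor retains the burden for Stage 4.
At Stage 4 the contractor must meet the balance of probabilities (weight is at least 48): on (g) the weight is 97 less the opposing 52 gives net 45, which does not reach 48, so (g) does not meet the standard.
  Not every element is met, so the contractor fails to carry Stage 4.
The agency prevails.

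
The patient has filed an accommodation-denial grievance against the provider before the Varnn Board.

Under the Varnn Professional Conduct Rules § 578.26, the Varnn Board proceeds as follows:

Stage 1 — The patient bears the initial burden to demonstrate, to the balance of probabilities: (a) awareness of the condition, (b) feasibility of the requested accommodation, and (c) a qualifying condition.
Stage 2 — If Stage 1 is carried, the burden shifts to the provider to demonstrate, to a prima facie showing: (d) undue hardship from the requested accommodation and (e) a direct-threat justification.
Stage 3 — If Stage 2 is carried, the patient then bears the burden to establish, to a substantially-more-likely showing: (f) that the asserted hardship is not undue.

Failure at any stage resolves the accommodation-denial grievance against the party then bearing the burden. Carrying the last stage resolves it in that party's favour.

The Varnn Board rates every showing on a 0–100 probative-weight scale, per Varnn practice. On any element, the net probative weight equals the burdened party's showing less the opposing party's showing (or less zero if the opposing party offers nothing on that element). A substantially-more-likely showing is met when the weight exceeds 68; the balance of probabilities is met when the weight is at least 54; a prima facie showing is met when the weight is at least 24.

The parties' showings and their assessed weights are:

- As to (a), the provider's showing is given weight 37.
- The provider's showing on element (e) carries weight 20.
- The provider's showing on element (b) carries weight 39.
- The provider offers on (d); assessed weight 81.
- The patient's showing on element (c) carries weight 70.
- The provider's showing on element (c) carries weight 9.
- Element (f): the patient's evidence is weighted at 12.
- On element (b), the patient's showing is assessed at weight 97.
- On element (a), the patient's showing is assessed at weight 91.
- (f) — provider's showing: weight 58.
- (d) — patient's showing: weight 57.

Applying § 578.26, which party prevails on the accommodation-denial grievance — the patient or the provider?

patient

At Stage 1 the patient must meet the balance of probabilities (weight is at least 54): on (a) the weight is 91 less the opposing 37 gives net 54, ≥ 54, so (a) meets the standard; on (b) the weight is 97 less the opposing 39 gives net 58, ≥ 54, so (b) meets the standard; on (c) the weight is 70 less the opposing 9 gives net 61, ≥ 54, so (c) meets the standard.
  All elements met. The burden passes to the provider.
At Stage 2 the provider must meet a prima facie showing (weight is at least 24): on (d) the weight is 81 less the opposing 57 gives net 24, ≥ 24, so (d) meets the standard; on (e) the weight is 20, < 24, so (e) does not meet the standard.
  Not every element is met, so the provider fails to carry Stage 2.
So the patient prevails.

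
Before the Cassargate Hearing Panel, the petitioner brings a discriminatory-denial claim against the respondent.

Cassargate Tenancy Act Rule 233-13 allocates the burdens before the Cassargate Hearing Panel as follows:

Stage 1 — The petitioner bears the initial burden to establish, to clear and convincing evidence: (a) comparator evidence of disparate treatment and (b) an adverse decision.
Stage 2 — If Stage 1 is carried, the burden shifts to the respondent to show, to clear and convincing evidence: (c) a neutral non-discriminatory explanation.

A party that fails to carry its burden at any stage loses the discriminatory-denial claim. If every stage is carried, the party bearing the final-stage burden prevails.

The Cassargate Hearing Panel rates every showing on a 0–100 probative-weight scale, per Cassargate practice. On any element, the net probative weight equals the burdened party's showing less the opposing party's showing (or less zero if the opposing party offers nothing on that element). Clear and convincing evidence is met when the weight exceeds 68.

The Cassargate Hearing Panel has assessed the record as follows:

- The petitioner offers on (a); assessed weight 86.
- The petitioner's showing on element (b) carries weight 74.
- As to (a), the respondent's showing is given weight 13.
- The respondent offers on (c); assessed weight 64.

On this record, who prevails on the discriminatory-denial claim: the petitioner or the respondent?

Stage 1 (petitioner, clear and convincing evidence, weight exceeds 68): (a) net 86−13=73 > 68 — meets; (b) 74 > 68 — meets.
  The petitioner carries Stage 1; the respondent now bears the burden.
Stage 2 (respondent, clear and convincing evidence, weight exceeds 68): (c) 64 ≤ 68 — fails.
  The respondent does not carry Stage 2.
So the petitioner prevails.

petitioner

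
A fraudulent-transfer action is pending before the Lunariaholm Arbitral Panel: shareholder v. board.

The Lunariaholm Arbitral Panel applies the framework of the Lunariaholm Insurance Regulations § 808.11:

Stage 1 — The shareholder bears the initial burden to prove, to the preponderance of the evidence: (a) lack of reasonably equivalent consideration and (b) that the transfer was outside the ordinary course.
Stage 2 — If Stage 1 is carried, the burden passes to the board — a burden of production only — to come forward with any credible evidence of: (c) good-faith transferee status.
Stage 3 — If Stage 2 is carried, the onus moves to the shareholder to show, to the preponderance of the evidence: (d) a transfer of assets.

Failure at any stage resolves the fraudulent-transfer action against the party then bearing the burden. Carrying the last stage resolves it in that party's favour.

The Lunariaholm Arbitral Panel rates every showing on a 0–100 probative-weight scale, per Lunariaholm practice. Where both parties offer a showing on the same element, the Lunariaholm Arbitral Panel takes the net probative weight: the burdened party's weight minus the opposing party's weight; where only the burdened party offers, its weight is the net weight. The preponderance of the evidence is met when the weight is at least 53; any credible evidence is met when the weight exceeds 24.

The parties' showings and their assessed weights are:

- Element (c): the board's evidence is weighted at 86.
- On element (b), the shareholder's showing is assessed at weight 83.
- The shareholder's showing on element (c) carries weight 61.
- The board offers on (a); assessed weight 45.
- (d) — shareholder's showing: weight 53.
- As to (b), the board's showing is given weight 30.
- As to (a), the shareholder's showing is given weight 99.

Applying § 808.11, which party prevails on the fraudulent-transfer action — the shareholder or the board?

shareholder

At Stage 1 the shareholder must meet the preponderance of the evidence (weight is at least 53): on (a) the weight is 99 less the opposing 45 gives net 54, which does reach 53, so (a) meets the standard; on (b) the weight is 83 less the opposing 30 gives net 53, ≥ 53, so (b) meets the standard.
  Stage 1 carried; the burden shifts to the board.
At Stage 2 the board must meet any credible evidence (weight exceeds 24): on (c) the weight is 86 less the opposing 61 gives net 25, > 24, so (c) meets the standard.
  Stage 2 is satisfied; the onus moves to the shareholder.
At Stage 3 the shareholder must meet the preponderance of the evidence (weight is at least 53): on (d) the weight is 53, which does reach 53, so (d) meets the standard.
  The shareholder carries the last stage.
All stages carried — the shareholder prevails.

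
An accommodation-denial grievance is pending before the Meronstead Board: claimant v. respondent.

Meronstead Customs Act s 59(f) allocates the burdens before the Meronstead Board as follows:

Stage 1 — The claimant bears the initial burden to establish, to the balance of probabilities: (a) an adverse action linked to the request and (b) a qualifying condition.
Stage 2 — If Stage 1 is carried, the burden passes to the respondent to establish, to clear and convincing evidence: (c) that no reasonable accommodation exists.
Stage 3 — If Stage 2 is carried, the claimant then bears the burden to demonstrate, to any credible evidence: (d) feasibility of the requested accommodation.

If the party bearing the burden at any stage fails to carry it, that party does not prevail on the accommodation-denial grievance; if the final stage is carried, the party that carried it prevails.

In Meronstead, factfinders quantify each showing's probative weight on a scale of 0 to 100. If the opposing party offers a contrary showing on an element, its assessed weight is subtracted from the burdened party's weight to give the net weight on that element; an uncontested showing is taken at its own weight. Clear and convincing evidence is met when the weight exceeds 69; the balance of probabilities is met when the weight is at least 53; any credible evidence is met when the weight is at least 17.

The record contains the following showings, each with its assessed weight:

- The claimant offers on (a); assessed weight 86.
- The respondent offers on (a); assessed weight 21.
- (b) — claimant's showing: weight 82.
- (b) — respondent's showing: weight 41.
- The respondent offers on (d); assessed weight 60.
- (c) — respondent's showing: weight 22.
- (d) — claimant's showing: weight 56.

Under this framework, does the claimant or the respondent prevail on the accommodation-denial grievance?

Stage 1 — burden on claimant; standard: the balance of probabilities (weight is at least 53).
    (a): 86 − 21 = 65 ≥ 53 [met]
    (b): 82 − 41 = 41 < 53 [not met]
  Not every element is met, so the claimant fails to carry Stage 1.
The analysis ends at Stage 1; the respondent prevails.

respondent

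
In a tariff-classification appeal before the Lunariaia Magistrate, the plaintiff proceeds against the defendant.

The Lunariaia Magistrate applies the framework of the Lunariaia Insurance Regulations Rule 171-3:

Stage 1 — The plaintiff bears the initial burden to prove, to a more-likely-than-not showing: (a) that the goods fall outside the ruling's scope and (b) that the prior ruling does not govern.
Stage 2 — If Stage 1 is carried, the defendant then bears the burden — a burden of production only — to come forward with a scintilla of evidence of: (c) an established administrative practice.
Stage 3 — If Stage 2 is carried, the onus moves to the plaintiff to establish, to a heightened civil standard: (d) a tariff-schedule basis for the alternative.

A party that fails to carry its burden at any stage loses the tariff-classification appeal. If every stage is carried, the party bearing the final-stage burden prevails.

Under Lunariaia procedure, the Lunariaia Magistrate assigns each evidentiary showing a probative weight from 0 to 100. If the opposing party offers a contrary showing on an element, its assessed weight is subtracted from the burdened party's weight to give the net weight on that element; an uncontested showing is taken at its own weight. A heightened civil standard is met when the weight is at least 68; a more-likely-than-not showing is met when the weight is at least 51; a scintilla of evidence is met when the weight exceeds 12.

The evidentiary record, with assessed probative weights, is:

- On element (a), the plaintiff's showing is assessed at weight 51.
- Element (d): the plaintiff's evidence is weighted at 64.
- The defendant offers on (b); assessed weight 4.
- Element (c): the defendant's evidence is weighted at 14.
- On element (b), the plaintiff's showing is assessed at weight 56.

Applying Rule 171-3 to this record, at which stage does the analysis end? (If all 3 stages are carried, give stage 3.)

stage 3

Stage 1 (plaintiff, a more-likely-than-not showing, weight is at least 51): (a) 51 ≥ 51 — meets; (b) net 56−4=52 ≥ 51 — meets.
  The plaintiff carries Stage 1; the defendant now bears the burden.
Stage 2 (defendant, a scintilla of evidence, weight exceeds 12): (c) 14 > 12 — meets.
  All elements met. The burden passes to the plaintiff.
Stage 3 (plaintiff, a heightened civil standard, weight is at least 68): (d) 64 < 68 — fails.
  The plaintiff does not carry Stage 3.
The defendant prevails.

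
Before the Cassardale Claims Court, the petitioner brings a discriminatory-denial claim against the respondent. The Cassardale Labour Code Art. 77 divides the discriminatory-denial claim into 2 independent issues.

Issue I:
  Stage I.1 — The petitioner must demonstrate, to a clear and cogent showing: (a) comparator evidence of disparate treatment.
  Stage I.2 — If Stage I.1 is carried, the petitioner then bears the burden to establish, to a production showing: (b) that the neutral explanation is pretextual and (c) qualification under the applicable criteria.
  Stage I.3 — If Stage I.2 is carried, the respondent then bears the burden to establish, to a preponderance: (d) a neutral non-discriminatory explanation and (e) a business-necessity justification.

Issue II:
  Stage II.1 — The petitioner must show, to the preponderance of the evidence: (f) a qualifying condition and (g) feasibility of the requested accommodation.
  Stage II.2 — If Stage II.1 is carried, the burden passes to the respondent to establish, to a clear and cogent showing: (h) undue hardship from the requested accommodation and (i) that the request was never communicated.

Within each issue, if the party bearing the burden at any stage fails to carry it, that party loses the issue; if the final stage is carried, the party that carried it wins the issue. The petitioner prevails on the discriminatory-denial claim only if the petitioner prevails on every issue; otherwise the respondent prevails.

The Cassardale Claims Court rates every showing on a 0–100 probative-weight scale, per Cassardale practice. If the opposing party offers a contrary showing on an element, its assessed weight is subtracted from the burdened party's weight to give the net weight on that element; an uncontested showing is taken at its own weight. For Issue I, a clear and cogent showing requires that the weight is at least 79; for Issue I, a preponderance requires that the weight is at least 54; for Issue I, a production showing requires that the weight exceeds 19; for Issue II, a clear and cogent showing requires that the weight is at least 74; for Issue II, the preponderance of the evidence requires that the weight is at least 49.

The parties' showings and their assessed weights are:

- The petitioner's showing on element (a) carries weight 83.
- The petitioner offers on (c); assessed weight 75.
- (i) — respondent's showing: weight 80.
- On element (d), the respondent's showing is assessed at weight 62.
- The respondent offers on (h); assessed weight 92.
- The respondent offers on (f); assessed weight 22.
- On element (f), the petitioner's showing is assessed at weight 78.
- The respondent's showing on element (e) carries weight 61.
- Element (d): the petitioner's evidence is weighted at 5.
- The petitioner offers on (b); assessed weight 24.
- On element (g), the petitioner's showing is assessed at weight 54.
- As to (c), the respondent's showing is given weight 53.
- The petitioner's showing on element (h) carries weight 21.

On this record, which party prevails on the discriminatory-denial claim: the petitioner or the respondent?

respondent

— Issue I —
At Stage I.1 the petitioner must meet a clear and cogent showing (weight is at least 79): on (a) the weight is 83, ≥ 79, so (a) meets the standard.
  Stage I.1 carried; the burden remains with the petitioner.
At Stage I.2 the petitioner must meet a production showing (weight exceeds 19): on (b) the weight is 24, > 19, so (b) meets the standard; on (c) the weight is 75 less the opposing 53 gives net 22, which does exceed 19, so (c) meets the standard.
  Stage I.2 is satisfied; the onus moves to the respondent.
At Stage I.3 the respondent must meet a preponderance (weight is at least 54): on (d) the weight is 62 less the opposing 5 gives net 57, ≥ 54, so (d) meets the standard; on (e) the weight is 61, which does reach 54, so (e) meets the standard.
  The respondent carries the last stage.
Every stage carried; the respondent prevails on this issue.
— Issue II —
At Stage II.1 the petitioner must meet the preponderance of the evidence (weight is at least 49): on (f) the weight is 78 less the opposing 22 gives net 56, which does reach 49, so (f) meets the standard; on (g) the weight is 54, ≥ 49, so (g) meets the standard.
  The petitioner carries Stage II.1; the respondent now bears the burden.
At Stage II.2 the respondent must meet a clear and cogent showing (weight is at least 74): on (h) the weight is 92 less the opposing 21 gives net 71, which does not reach 74, so (h) does not meet the standard; on (i) the weight is 80, ≥ 74, so (i) meets the standard.
  Not every element is met, so the respondent fails to carry Stage II.2.
The analysis ends at Stage II.2; the petitioner prevails on this issue.
Per-issue: Issue I → respondent; Issue II → petitioner. The petitioner must prevail on every issue; overall, the respondent prevails.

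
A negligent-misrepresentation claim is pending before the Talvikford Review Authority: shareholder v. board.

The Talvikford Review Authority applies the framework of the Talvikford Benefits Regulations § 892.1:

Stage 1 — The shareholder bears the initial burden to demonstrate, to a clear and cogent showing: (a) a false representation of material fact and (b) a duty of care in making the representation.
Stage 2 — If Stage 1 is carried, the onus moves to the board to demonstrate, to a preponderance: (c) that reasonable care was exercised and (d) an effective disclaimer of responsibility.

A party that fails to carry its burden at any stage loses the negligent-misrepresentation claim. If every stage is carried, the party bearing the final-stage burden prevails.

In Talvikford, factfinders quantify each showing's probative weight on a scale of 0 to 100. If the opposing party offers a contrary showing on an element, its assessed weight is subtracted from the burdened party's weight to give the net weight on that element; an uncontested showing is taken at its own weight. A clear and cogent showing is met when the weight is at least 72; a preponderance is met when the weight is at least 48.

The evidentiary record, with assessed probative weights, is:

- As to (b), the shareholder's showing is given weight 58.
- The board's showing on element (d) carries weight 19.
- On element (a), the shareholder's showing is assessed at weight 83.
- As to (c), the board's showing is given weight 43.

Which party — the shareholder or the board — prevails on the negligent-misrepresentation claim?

board

At Stage 1 the shareholder must meet a clear and cogent showing (weight is at least 72): on (a) the weight is 83, ≥ 72, so (a) meets the standard; on (b) the weight is 58, which does not reach 72, so (b) does not meet the standard.
  Stage 1 not carried; the shareholder fails its burden.
So the board prevails.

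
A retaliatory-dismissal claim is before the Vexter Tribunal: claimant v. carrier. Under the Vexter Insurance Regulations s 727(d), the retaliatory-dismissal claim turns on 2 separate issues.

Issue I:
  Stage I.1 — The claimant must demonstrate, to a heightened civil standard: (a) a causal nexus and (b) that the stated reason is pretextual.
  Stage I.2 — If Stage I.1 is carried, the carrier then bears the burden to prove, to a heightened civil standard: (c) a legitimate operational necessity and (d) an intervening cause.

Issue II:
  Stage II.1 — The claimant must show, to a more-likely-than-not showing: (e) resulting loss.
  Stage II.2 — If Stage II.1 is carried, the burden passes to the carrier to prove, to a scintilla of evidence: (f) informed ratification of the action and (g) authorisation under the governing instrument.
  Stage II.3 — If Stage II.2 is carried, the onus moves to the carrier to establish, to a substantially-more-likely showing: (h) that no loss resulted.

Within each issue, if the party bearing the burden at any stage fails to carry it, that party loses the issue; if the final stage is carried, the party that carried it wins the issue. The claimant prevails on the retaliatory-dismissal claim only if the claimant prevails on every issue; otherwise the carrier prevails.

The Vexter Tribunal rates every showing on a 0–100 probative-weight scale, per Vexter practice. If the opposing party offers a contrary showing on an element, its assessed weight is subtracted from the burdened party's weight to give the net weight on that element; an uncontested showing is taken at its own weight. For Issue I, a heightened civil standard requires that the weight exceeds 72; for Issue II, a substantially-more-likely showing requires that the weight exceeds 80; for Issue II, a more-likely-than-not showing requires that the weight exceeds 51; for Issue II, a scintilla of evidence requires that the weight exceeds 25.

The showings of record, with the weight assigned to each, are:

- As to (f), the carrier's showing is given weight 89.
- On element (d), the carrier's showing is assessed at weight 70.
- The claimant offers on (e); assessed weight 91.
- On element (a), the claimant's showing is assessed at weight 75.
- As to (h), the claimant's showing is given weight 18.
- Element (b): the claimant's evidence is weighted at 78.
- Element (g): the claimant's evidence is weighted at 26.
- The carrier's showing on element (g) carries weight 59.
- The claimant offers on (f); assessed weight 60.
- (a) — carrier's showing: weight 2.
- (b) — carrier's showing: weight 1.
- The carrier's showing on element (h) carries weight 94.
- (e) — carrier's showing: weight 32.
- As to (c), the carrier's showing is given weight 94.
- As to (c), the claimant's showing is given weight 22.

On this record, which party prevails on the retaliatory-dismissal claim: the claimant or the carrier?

claimant

— Issue I —
At Stage I.1 the claimant must meet a heightened civil standard (weight exceeds 72): on (a) the weight is 75 less the opposing 2 gives net 73, > 72, so (a) meets the standard; on (b) the weight is 78 less the opposing 1 gives net 77, which does exceed 72, so (b) meets the standard.
  The claimant carries Stage I.1; the carrier now bears the burden.
At Stage I.2 the carrier must meet a heightened civil standard (weight exceeds 72): on (c) the weight is 94 less the opposing 22 gives net 72, which does not exceed 72, so (c) does not meet the standard; on (d) the weight is 70, ≤ 72, so (d) does not meet the standard.
  Stage I.2 not carried; the carrier fails its burden.
So the claimant prevails on this issue.
— Issue II —
Stage II.1 — burden on claimant; standard: a more-likely-than-not showing (weight exceeds 51).
    (e): 91 − 32 = 59 > 51 [met]
  The claimant carries Stage II.1; the carrier now bears the burden.
Stage II.2 — burden on carrier; standard: a scintilla of evidence (weight exceeds 25).
    (f): 89 − 60 = 29 > 25 [met]
    (g): 59 − 26 = 33 > 25 [met]
  All elements met. The carrier retains the burden for Stage II.3.
Stage II.3 — burden on carrier; standard: a substantially-more-likely showing (weight exceeds 80).
    (h): 94 − 18 = 76 ≤ 80 [not met]
  The carrier does not carry Stage II.3.
The claimant prevails on this issue.
Per-issue: Issue I → claimant; Issue II → claimant. The claimant must prevail on every issue; overall, the claimant prevails.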